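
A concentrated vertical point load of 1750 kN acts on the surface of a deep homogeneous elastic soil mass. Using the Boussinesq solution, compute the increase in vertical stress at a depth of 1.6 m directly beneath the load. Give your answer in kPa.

Δσ_z ≈ 326 kPa

Boussinesq vertical stress below a point load on an elastic half-space:
Δσ_z = 3P/(2πz²) · [1 + (r/z)²]^(−5/2)
r/z = 0/1.6 = 0; [1+(r/z)²]^(−5/2) = 1.
Δσ_z = 3×1750/(2π×1.6²) × 1 = 326.39 × 1 = 326.4 kPa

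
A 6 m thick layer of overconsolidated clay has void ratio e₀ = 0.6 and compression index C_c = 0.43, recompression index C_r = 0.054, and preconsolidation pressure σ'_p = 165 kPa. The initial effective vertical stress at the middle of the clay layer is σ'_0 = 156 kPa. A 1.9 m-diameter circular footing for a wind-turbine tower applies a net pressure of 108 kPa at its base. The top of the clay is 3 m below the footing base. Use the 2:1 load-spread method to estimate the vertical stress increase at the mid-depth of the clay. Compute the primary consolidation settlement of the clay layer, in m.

S_c ≈ 0.00345 m

Mid-depth of clay below the footing base: z = 3 + 6/2 = 6 m.
Stress increase at mid-clay by the 2:1 spreading method:
Δσ ≈ qD²/(D+z)² = 108×1.9²/(1.9+6)² = 6.2471 kPa
Final effective stress: σ'_f = 156 + 6.2471 = 162.25 kPa.
σ'_f = 162.25 ≤ σ'_p = 165 kPa, so the clay remains overconsolidated and only the recompression index applies:
S_c = C_r·H/(1+e₀)·log₁₀(σ'_f/σ'_0) = 0.054×6/1.6×log₁₀(162.25/156)
    = 0.2025 × 0.01706 = 0.003455 m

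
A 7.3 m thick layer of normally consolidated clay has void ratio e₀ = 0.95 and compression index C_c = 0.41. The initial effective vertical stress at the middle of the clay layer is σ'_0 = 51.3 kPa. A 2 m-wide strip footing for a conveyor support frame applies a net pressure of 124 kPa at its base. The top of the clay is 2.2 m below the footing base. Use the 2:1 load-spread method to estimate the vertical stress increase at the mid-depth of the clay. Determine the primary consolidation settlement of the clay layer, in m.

S_c ≈ 0.32 m

Mid-depth of clay below the footing base: z = 2.2 + 7.3/2 = 5.85 m.
Stress increase at mid-clay by the 2:1 spreading method:
Δσ = qB/(B+z) = 124×2/(2+5.85) = 31.592 kPa
Final effective stress: σ'_f = σ'_0 + Δσ = 51.3 + 31.592 = 82.892 kPa.
Normally consolidated clay, so the full stress increment lies on the virgin compression line:
S_c = C_c·H/(1+e₀)·log₁₀(σ'_f/σ'_0) = 0.41×7.3/(1+0.95)×log₁₀(82.892/51.3)
    = 1.5349 × 0.2084 = 0.3199 m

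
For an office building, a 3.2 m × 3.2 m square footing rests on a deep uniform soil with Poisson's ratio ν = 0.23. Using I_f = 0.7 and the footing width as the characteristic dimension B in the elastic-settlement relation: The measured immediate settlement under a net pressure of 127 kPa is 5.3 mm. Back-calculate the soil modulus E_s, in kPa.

S_e = q·B·(1−ν²)/E_s · I_f  ⇒  E_s = q·B·(1−ν²)·I_f / S_e.
E_s = 127 × 3.2 × 0.9471 × 0.7 / 0.0053 = 50840 kPa

E_s ≈ 50800 kPa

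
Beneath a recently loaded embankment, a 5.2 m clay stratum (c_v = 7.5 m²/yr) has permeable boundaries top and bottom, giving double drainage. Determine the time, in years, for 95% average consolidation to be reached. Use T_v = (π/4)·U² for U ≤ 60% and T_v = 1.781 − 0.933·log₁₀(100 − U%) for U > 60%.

t ≈ 1.02 years

Drainage path length: H_d = H/2 = 2.6 m (double drainage).
U > 60%: T_v = 1.781 − 0.933·log₁₀(100 − 95) = 1.1289.
t = T_v·H_d²/c_v = 1.1289×2.6²/7.5 = 1.018 years.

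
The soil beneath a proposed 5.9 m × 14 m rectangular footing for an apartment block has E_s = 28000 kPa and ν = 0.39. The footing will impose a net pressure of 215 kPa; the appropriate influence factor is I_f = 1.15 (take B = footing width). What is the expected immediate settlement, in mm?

S_e ≈ 44.2 mm

Immediate (elastic) settlement: S_e = q·B·(1−ν²)/E_s · I_f.
S_e = 215 × 5.9 × (1 − 0.39²) / 28000 × 1.15
    = 215 × 5.9 × 0.8479 / 28000 × 1.15
    = 0.04417 m = 44.17 mm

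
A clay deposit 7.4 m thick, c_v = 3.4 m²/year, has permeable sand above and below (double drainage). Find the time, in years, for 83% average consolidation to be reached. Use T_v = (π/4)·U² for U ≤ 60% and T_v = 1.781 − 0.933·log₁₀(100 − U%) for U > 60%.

Drainage path length: H_d = H/2 = 3.7 m (double drainage).
U > 60%: T_v = 1.781 − 0.933·log₁₀(100 − 83) = 0.63299.
t = T_v·H_d²/c_v = 0.63299×3.7²/3.4 = 2.549 years.

t ≈ 2.55 years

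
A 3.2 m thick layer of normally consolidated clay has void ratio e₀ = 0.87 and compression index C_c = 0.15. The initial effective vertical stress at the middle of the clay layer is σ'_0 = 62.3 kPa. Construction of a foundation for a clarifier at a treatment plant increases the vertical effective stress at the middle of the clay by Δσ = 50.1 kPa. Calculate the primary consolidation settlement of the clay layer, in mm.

Final effective stress: σ'_f = σ'_0 + Δσ = 62.3 + 50.1 = 112.4 kPa.
Normally consolidated clay, so the full stress increment lies on the virgin compression line:
S_c = C_c·H/(1+e₀)·log₁₀(σ'_f/σ'_0) = 0.15×3.2/(1+0.87)×log₁₀(112.4/62.3)
    = 0.25668 × 0.25628 = 0.06578 m

S_c ≈ 65.8 mm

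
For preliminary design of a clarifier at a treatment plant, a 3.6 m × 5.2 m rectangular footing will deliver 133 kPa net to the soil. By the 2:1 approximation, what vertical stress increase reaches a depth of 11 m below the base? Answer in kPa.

By the 2:1 method the load spreads at 1 horizontal : 2 vertical, so at depth z the loaded area has grown by z in each plan dimension:
Δσ = qBL/((B+z)(L+z)) = 133×3.6×5.2/((3.6+11)(5.2+11)) = 10.527 kPa

Δσ_z ≈ 10.5 kPa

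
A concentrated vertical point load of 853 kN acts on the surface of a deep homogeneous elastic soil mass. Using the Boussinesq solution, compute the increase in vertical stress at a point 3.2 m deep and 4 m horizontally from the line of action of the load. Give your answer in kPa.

Boussinesq vertical stress below a point load on an elastic half-space:
Δσ_z = 3P/(2πz²) · [1 + (r/z)²]^(−5/2)
r/z = 4/3.2 = 1.25; [1+(r/z)²]^(−5/2) = 0.095135.
Δσ_z = 3×853/(2π×3.2²) × 0.095135 = 39.773 × 0.095135 = 3.784 kPa

Δσ_z ≈ 3.78 kPa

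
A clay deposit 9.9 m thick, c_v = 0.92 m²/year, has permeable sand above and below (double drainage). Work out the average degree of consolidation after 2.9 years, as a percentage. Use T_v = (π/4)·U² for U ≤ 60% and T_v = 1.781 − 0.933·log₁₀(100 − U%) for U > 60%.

U ≈ 37.2 %

Drainage path length: H_d = H/2 = 4.95 m (double drainage).
T_v = c_v·t/H_d² = 0.92×2.9/4.95² = 0.10889.
T_v = 0.10889 corresponds to the U ≤ 60% branch:
U = √(4T_v/π) = 0.3723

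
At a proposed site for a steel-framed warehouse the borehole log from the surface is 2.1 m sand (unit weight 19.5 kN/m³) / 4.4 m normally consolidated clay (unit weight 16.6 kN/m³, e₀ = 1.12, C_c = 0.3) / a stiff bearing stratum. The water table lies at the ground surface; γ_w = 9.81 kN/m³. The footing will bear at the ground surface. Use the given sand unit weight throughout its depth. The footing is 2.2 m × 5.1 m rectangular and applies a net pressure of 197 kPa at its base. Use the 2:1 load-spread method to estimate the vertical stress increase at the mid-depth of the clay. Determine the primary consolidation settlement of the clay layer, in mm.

Mid-depth of clay below the ground surface: z = 2.1 + 4.4/2 = 4.3 m.
Total vertical stress at mid-clay: σ_v = 19.5×2.1 + 16.6×2.2 = 77.47 kPa.
Pore pressure: u = 9.81×(4.3 − 0) = 42.183 kPa.
Initial effective stress: σ'_0 = σ_v − u = 77.47 − 42.183 = 35.287 kPa.
Stress increase at mid-clay by the 2:1 spreading method:
Δσ = qBL/((B+z)(L+z)) = 197×2.2×5.1/((2.2+4.3)(5.1+4.3)) = 36.176 kPa
Final effective stress: σ'_f = σ'_0 + Δσ = 35.287 + 36.176 = 71.463 kPa.
Normally consolidated clay, so the full stress increment lies on the virgin compression line:
S_c = C_c·H/(1+e₀)·log₁₀(σ'_f/σ'_0) = 0.3×4.4/(1+1.12)×log₁₀(71.463/35.287)
    = 0.62264 × 0.30647 = 0.1908 m

S_c ≈ 191 mm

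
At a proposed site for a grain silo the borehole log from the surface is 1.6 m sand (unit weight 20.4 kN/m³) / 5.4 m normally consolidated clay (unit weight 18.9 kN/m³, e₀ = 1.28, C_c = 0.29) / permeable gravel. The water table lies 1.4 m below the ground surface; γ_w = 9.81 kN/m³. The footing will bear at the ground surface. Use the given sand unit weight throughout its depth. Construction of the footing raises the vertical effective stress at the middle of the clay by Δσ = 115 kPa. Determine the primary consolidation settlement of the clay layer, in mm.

Mid-depth of clay below the ground surface: z = 1.6 + 5.4/2 = 4.3 m.
Total vertical stress at mid-clay: σ_v = 20.4×1.6 + 18.9×2.7 = 83.67 kPa.
Pore pressure: u = 9.81×(4.3 − 1.4) = 28.449 kPa.
Initial effective stress: σ'_0 = σ_v − u = 83.67 − 28.449 = 55.221 kPa.
Final effective stress: σ'_f = σ'_0 + Δσ = 55.221 + 115 = 170.22 kPa.
Normally consolidated clay, so the full stress increment lies on the virgin compression line:
S_c = C_c·H/(1+e₀)·log₁₀(σ'_f/σ'_0) = 0.29×5.4/(1+1.28)×log₁₀(170.22/55.221)
    = 0.68684 × 0.48891 = 0.3358 m

S_c ≈ 336 mm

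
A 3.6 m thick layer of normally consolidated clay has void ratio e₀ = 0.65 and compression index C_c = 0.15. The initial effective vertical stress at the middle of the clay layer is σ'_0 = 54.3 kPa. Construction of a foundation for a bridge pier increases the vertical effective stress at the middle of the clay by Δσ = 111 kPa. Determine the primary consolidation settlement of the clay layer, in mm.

Final effective stress: σ'_f = σ'_0 + Δσ = 54.3 + 111 = 165.3 kPa.
Normally consolidated clay, so the full stress increment lies on the virgin compression line:
S_c = C_c·H/(1+e₀)·log₁₀(σ'_f/σ'_0) = 0.15×3.6/(1+0.65)×log₁₀(165.3/54.3)
    = 0.32727 × 0.48347 = 0.1582 m

S_c ≈ 158 mm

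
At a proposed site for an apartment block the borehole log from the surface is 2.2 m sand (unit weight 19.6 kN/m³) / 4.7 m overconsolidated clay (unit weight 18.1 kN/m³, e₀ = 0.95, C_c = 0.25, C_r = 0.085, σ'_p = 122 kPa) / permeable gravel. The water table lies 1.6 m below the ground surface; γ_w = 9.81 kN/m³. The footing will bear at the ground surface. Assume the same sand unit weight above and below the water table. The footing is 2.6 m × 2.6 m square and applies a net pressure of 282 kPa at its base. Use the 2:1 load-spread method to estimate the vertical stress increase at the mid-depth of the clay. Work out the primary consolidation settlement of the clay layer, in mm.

Mid-depth of clay below the ground surface: z = 2.2 + 4.7/2 = 4.55 m.
Total vertical stress at mid-clay: σ_v = 19.6×2.2 + 18.1×2.35 = 85.655 kPa.
Pore pressure: u = 9.81×(4.55 − 1.6) = 28.94 kPa.
Initial effective stress: σ'_0 = σ_v − u = 85.655 − 28.94 = 56.715 kPa.
Stress increase at mid-clay by the 2:1 spreading method:
Δσ = qBL/((B+z)(L+z)) = 282×2.6×2.6/((2.6+4.55)(2.6+4.55)) = 37.289 kPa
Final effective stress: σ'_f = 56.715 + 37.289 = 94.004 kPa.
σ'_f = 94.004 ≤ σ'_p = 122 kPa, so the clay remains overconsolidated and only the recompression index applies:
S_c = C_r·H/(1+e₀)·log₁₀(σ'_f/σ'_0) = 0.085×4.7/1.95×log₁₀(94.004/56.715)
    = 0.20488 × 0.21945 = 0.04496 m

S_c ≈ 45 mm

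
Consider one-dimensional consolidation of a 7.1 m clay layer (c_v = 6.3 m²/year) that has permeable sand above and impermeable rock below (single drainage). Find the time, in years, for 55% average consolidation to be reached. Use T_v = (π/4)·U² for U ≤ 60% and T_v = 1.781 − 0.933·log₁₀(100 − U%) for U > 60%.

Drainage path length: H_d = H = 7.1 m (single drainage).
U ≤ 60%: T_v = (π/4)·U² = (π/4)×0.55² = 0.23758.
t = T_v·H_d²/c_v = 0.23758×7.1²/6.3 = 1.901 years.

t ≈ 1.9 years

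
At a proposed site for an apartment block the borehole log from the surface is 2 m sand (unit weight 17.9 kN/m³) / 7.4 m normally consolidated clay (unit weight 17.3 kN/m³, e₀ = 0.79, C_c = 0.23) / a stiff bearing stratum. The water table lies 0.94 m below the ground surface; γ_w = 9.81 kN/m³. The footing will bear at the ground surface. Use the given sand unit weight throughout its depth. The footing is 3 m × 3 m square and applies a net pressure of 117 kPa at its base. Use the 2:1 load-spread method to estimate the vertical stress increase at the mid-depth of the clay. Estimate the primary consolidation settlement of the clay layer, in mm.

S_c ≈ 96.1 mm

Mid-depth of clay below the ground surface: z = 2 + 7.4/2 = 5.7 m.
Total vertical stress at mid-clay: σ_v = 17.9×2 + 17.3×3.7 = 99.81 kPa.
Pore pressure: u = 9.81×(5.7 − 0.94) = 46.696 kPa.
Initial effective stress: σ'_0 = σ_v − u = 99.81 − 46.696 = 53.114 kPa.
Stress increase at mid-clay by the 2:1 spreading method:
Δσ = qBL/((B+z)(L+z)) = 117×3×3/((3+5.7)(3+5.7)) = 13.912 kPa
Final effective stress: σ'_f = σ'_0 + Δσ = 53.114 + 13.912 = 67.026 kPa.
Normally consolidated clay, so the full stress increment lies on the virgin compression line:
S_c = C_c·H/(1+e₀)·log₁₀(σ'_f/σ'_0) = 0.23×7.4/(1+0.79)×log₁₀(67.026/53.114)
    = 0.95084 × 0.10103 = 0.09606 m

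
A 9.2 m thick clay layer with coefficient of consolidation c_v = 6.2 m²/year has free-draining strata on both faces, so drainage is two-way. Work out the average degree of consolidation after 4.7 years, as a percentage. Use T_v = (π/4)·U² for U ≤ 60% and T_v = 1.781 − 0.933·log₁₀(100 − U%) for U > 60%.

Drainage path length: H_d = H/2 = 4.6 m (double drainage).
T_v = c_v·t/H_d² = 6.2×4.7/4.6² = 1.3771.
T_v = 1.3771 corresponds to the U > 60% branch:
U = 1 − 10^((1.781 − T_v)/0.933)/100 = 0.9729

U ≈ 97.3 %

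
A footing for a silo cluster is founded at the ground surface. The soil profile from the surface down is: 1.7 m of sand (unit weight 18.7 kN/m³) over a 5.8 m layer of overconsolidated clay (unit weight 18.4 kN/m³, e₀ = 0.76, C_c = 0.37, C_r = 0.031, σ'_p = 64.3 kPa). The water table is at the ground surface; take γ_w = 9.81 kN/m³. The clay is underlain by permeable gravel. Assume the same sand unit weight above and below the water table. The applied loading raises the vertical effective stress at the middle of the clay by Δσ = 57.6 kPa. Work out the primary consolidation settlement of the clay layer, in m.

Mid-depth of clay below the ground surface: z = 1.7 + 5.8/2 = 4.6 m.
Total vertical stress at mid-clay: σ_v = 18.7×1.7 + 18.4×2.9 = 85.15 kPa.
Pore pressure: u = 9.81×(4.6 − 0) = 45.126 kPa.
Initial effective stress: σ'_0 = σ_v − u = 85.15 − 45.126 = 40.024 kPa.
Final effective stress: σ'_f = 40.024 + 57.6 = 97.624 kPa.
σ'_f = 97.624 > σ'_p = 64.3 kPa, so the stress path crosses the preconsolidation pressure — recompression up to σ'_p, then virgin compression beyond:
S_c = H/(1+e₀)·[C_r·log₁₀(σ'_p/σ'_0) + C_c·log₁₀(σ'_f/σ'_p)]
    = 5.8/1.76 × [0.031×log₁₀(64.3/40.024) + 0.37×log₁₀(97.624/64.3)]
    = 3.2955 × [0.0063826 + 0.067098] = 0.2422 m

S_c ≈ 0.242 m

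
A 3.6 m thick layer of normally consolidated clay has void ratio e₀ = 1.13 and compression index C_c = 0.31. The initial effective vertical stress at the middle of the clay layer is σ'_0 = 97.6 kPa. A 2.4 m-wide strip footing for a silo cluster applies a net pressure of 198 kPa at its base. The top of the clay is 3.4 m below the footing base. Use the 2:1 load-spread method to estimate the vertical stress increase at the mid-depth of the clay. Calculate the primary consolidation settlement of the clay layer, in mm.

S_c ≈ 113 mm

Mid-depth of clay below the footing base: z = 3.4 + 3.6/2 = 5.2 m.
Stress increase at mid-clay by the 2:1 spreading method:
Δσ = qB/(B+z) = 198×2.4/(2.4+5.2) = 62.526 kPa
Final effective stress: σ'_f = σ'_0 + Δσ = 97.6 + 62.526 = 160.13 kPa.
Normally consolidated clay, so the full stress increment lies on the virgin compression line:
S_c = C_c·H/(1+e₀)·log₁₀(σ'_f/σ'_0) = 0.31×3.6/(1+1.13)×log₁₀(160.13/97.6)
    = 0.52394 × 0.21502 = 0.1127 m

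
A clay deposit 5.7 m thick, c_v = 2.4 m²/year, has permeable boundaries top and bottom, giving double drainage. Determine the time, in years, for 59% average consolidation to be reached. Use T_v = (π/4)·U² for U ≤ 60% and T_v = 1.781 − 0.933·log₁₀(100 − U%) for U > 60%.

t ≈ 0.925 years

Drainage path length: H_d = H/2 = 2.85 m (double drainage).
U ≤ 60%: T_v = (π/4)·U² = (π/4)×0.59² = 0.2734.
t = T_v·H_d²/c_v = 0.2734×2.85²/2.4 = 0.9253 years.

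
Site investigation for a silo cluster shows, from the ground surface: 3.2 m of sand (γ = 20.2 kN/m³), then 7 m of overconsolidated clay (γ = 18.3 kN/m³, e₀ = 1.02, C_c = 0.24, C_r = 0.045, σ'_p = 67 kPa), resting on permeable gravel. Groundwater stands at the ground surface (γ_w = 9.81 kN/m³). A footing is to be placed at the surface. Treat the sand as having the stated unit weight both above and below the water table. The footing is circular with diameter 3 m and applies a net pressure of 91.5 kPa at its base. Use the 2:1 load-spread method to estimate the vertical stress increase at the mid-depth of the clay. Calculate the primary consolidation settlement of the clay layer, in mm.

Mid-depth of clay below the ground surface: z = 3.2 + 7/2 = 6.7 m.
Total vertical stress at mid-clay: σ_v = 20.2×3.2 + 18.3×3.5 = 128.69 kPa.
Pore pressure: u = 9.81×(6.7 − 0) = 65.727 kPa.
Initial effective stress: σ'_0 = σ_v − u = 128.69 − 65.727 = 62.963 kPa.
Stress increase at mid-clay by the 2:1 spreading method:
Δσ ≈ qD²/(D+z)² = 91.5×3²/(3+6.7)² = 8.7523 kPa
Final effective stress: σ'_f = 62.963 + 8.7523 = 71.715 kPa.
σ'_f = 71.715 > σ'_p = 67 kPa, so the stress path crosses the preconsolidation pressure — recompression up to σ'_p, then virgin compression beyond:
S_c = H/(1+e₀)·[C_r·log₁₀(σ'_p/σ'_0) + C_c·log₁₀(σ'_f/σ'_p)]
    = 7/2.02 × [0.045×log₁₀(67/62.963) + 0.24×log₁₀(71.715/67)]
    = 3.4653 × [0.0012145 + 0.0070884] = 0.02877 m

S_c ≈ 28.8 mm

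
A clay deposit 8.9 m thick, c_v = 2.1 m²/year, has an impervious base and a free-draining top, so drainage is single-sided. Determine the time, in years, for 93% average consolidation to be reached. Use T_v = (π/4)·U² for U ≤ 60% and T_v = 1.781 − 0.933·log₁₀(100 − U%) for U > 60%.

t ≈ 37.4 years

Drainage path length: H_d = H = 8.9 m (single drainage).
U > 60%: T_v = 1.781 − 0.933·log₁₀(100 − 93) = 0.99252.
t = T_v·H_d²/c_v = 0.99252×8.9²/2.1 = 37.44 years.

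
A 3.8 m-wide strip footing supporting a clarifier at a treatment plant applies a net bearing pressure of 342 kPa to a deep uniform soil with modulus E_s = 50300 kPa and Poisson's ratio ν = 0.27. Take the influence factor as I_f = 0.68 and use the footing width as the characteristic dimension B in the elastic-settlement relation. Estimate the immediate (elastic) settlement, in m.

S_e ≈ 0.0163 m

Immediate (elastic) settlement: S_e = q·B·(1−ν²)/E_s · I_f.
S_e = 342 × 3.8 × (1 − 0.27²) / 50300 × 0.68
    = 342 × 3.8 × 0.9271 / 50300 × 0.68
    = 0.01629 m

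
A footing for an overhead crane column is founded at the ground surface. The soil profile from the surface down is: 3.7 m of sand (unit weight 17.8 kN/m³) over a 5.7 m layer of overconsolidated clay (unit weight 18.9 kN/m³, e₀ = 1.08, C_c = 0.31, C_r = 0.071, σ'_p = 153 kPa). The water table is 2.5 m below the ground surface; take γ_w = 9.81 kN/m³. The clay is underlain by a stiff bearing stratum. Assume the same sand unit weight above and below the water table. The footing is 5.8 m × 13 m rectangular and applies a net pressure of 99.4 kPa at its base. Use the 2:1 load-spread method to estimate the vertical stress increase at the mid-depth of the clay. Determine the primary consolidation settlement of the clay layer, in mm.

S_c ≈ 27.7 mm

Mid-depth of clay below the ground surface: z = 3.7 + 5.7/2 = 6.55 m.
Total vertical stress at mid-clay: σ_v = 17.8×3.7 + 18.9×2.85 = 119.72 kPa.
Pore pressure: u = 9.81×(6.55 − 2.5) = 39.73 kPa.
Initial effective stress: σ'_0 = σ_v − u = 119.72 − 39.73 = 79.99 kPa.
Stress increase at mid-clay by the 2:1 spreading method:
Δσ = qBL/((B+z)(L+z)) = 99.4×5.8×13/((5.8+6.55)(13+6.55)) = 31.042 kPa
Final effective stress: σ'_f = 79.99 + 31.042 = 111.03 kPa.
σ'_f = 111.03 ≤ σ'_p = 153 kPa, so the clay remains overconsolidated and only the recompression index applies:
S_c = C_r·H/(1+e₀)·log₁₀(σ'_f/σ'_0) = 0.071×5.7/2.08×log₁₀(111.03/79.99)
    = 0.19457 × 0.1424 = 0.02771 m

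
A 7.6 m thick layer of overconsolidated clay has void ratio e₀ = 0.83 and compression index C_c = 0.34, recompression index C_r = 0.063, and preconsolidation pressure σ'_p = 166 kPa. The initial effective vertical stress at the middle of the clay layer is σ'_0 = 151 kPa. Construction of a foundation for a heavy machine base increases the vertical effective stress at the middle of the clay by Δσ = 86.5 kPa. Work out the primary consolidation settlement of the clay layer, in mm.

S_c ≈ 230 mm

Final effective stress: σ'_f = 151 + 86.5 = 237.5 kPa.
σ'_f = 237.5 > σ'_p = 166 kPa, so the stress path crosses the preconsolidation pressure — recompression up to σ'_p, then virgin compression beyond:
S_c = H/(1+e₀)·[C_r·log₁₀(σ'_p/σ'_0) + C_c·log₁₀(σ'_f/σ'_p)]
    = 7.6/1.83 × [0.063×log₁₀(166/151) + 0.34×log₁₀(237.5/166)]
    = 4.153 × [0.0025913 + 0.052889] = 0.2304 m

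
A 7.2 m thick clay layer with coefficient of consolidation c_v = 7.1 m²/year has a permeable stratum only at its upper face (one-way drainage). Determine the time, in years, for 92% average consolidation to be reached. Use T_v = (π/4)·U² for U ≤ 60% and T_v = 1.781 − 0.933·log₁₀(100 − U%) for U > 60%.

t ≈ 6.85 years

Drainage path length: H_d = H = 7.2 m (single drainage).
U > 60%: T_v = 1.781 − 0.933·log₁₀(100 − 92) = 0.93842.
t = T_v·H_d²/c_v = 0.93842×7.2²/7.1 = 6.852 years.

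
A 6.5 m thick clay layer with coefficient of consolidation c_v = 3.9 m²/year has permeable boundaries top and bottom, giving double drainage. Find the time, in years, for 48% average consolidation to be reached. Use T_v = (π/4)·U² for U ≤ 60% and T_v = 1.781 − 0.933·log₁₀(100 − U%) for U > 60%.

t ≈ 0.49 years

Drainage path length: H_d = H/2 = 3.25 m (double drainage).
U ≤ 60%: T_v = (π/4)·U² = (π/4)×0.48² = 0.18096.
t = T_v·H_d²/c_v = 0.18096×3.25²/3.9 = 0.4901 years.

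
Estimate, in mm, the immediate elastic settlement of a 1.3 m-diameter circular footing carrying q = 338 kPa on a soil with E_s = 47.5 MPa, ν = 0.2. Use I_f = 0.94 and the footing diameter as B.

Immediate (elastic) settlement: S_e = q·B·(1−ν²)/E_s · I_f.
E_s = 47.5 MPa = 47500 kPa.
S_e = 338 × 1.3 × (1 − 0.2²) / 47500 × 0.94
    = 338 × 1.3 × 0.96 / 47500 × 0.94
    = 0.008348 m = 8.348 mm

S_e ≈ 8.35 mm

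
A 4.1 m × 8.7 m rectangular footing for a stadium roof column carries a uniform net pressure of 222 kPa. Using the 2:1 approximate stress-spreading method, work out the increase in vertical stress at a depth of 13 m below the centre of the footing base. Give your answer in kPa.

By the 2:1 method the load spreads at 1 horizontal : 2 vertical, so at depth z the loaded area has grown by z in each plan dimension:
Δσ = qBL/((B+z)(L+z)) = 222×4.1×8.7/((4.1+13)(8.7+13)) = 21.34 kPa

Δσ_z ≈ 21.3 kPa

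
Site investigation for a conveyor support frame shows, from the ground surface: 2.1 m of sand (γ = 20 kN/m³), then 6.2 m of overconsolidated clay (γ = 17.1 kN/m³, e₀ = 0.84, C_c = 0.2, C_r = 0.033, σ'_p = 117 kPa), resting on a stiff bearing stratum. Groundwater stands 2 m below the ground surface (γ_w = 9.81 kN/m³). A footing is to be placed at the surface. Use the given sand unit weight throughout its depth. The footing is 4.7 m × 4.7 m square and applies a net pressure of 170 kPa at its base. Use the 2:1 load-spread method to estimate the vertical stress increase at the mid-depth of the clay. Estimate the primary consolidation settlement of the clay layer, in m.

S_c ≈ 0.0228 m

Mid-depth of clay below the ground surface: z = 2.1 + 6.2/2 = 5.2 m.
Total vertical stress at mid-clay: σ_v = 20×2.1 + 17.1×3.1 = 95.01 kPa.
Pore pressure: u = 9.81×(5.2 − 2) = 31.392 kPa.
Initial effective stress: σ'_0 = σ_v − u = 95.01 − 31.392 = 63.618 kPa.
Stress increase at mid-clay by the 2:1 spreading method:
Δσ = qBL/((B+z)(L+z)) = 170×4.7×4.7/((4.7+5.2)(4.7+5.2)) = 38.315 kPa
Final effective stress: σ'_f = 63.618 + 38.315 = 101.93 kPa.
σ'_f = 101.93 ≤ σ'_p = 117 kPa, so the clay remains overconsolidated and only the recompression index applies:
S_c = C_r·H/(1+e₀)·log₁₀(σ'_f/σ'_0) = 0.033×6.2/1.84×log₁₀(101.93/63.618)
    = 0.1112 × 0.20472 = 0.02276 m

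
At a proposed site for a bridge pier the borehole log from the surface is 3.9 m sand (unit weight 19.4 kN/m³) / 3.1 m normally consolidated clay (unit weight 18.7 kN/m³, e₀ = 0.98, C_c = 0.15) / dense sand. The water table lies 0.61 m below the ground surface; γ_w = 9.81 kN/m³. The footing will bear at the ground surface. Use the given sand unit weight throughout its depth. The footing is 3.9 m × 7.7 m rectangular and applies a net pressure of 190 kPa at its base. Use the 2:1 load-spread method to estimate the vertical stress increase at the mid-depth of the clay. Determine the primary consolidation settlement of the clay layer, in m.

Mid-depth of clay below the ground surface: z = 3.9 + 3.1/2 = 5.45 m.
Total vertical stress at mid-clay: σ_v = 19.4×3.9 + 18.7×1.55 = 104.64 kPa.
Pore pressure: u = 9.81×(5.45 − 0.61) = 47.48 kPa.
Initial effective stress: σ'_0 = σ_v − u = 104.64 − 47.48 = 57.16 kPa.
Stress increase at mid-clay by the 2:1 spreading method:
Δσ = qBL/((B+z)(L+z)) = 190×3.9×7.7/((3.9+5.45)(7.7+5.45)) = 46.406 kPa
Final effective stress: σ'_f = σ'_0 + Δσ = 57.16 + 46.406 = 103.57 kPa.
Normally consolidated clay, so the full stress increment lies on the virgin compression line:
S_c = C_c·H/(1+e₀)·log₁₀(σ'_f/σ'_0) = 0.15×3.1/(1+0.98)×log₁₀(103.57/57.16)
    = 0.23485 × 0.25814 = 0.06062 m

S_c ≈ 0.0606 m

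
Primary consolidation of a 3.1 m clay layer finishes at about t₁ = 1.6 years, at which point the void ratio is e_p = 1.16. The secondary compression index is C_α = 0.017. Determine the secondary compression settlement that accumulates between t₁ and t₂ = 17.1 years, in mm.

S_s ≈ 25.1 mm

Secondary compression: S_s = C_α·H/(1+e_p)·log₁₀(t₂/t₁)
S_s = 0.017×3.1/(1+1.16)×log₁₀(17.1/1.6)
    = 0.0244 × 1.029 = 0.0251 m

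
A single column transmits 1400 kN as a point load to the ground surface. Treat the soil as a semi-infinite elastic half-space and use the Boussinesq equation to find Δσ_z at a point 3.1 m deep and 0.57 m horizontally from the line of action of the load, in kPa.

Δσ_z ≈ 64 kPa

Boussinesq vertical stress below a point load on an elastic half-space:
Δσ_z = 3P/(2πz²) · [1 + (r/z)²]^(−5/2)
r/z = 0.57/3.1 = 0.18387; [1+(r/z)²]^(−5/2) = 0.92024.
Δσ_z = 3×1400/(2π×3.1²) × 0.92024 = 69.558 × 0.92024 = 64.01 kPa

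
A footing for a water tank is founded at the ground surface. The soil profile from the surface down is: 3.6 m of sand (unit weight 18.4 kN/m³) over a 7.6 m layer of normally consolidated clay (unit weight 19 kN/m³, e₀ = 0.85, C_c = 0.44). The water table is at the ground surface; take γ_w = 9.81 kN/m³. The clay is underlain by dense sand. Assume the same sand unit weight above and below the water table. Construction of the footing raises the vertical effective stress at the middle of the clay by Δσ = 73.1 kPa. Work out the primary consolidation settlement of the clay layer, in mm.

Mid-depth of clay below the ground surface: z = 3.6 + 7.6/2 = 7.4 m.
Total vertical stress at mid-clay: σ_v = 18.4×3.6 + 19×3.8 = 138.44 kPa.
Pore pressure: u = 9.81×(7.4 − 0) = 72.594 kPa.
Initial effective stress: σ'_0 = σ_v − u = 138.44 − 72.594 = 65.846 kPa.
Final effective stress: σ'_f = σ'_0 + Δσ = 65.846 + 73.1 = 138.95 kPa.
Normally consolidated clay, so the full stress increment lies on the virgin compression line:
S_c = C_c·H/(1+e₀)·log₁₀(σ'_f/σ'_0) = 0.44×7.6/(1+0.85)×log₁₀(138.95/65.846)
    = 1.8076 × 0.32433 = 0.5863 m

S_c ≈ 586 mm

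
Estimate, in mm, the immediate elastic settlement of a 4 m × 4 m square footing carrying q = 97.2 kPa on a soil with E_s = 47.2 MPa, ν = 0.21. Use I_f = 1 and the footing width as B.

S_e ≈ 7.87 mm

Immediate (elastic) settlement: S_e = q·B·(1−ν²)/E_s · I_f.
E_s = 47.2 MPa = 47200 kPa.
S_e = 97.2 × 4 × (1 − 0.21²) / 47200 × 1
    = 97.2 × 4 × 0.9559 / 47200 × 1
    = 0.007874 m = 7.874 mm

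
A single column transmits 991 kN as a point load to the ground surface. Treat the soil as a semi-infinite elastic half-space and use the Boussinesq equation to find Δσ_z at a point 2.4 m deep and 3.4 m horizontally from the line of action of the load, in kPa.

Boussinesq vertical stress below a point load on an elastic half-space:
Δσ_z = 3P/(2πz²) · [1 + (r/z)²]^(−5/2)
r/z = 3.4/2.4 = 1.4167; [1+(r/z)²]^(−5/2) = 0.06378.
Δσ_z = 3×991/(2π×2.4²) × 0.06378 = 82.147 × 0.06378 = 5.239 kPa

Δσ_z ≈ 5.24 kPa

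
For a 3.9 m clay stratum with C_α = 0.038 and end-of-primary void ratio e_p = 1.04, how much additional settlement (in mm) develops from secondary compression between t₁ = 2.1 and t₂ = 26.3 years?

S_s ≈ 79.7 mm

Secondary compression: S_s = C_α·H/(1+e_p)·log₁₀(t₂/t₁)
S_s = 0.038×3.9/(1+1.04)×log₁₀(26.3/2.1)
    = 0.07265 × 1.098 = 0.07975 m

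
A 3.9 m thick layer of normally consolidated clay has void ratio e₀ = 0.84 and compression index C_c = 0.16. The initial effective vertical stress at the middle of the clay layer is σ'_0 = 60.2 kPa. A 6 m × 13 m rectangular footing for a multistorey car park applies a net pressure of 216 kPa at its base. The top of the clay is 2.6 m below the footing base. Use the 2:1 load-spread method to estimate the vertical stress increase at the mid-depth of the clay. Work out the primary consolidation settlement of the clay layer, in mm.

S_c ≈ 136 mm

Mid-depth of clay below the footing base: z = 2.6 + 3.9/2 = 4.55 m.
Stress increase at mid-clay by the 2:1 spreading method:
Δσ = qBL/((B+z)(L+z)) = 216×6×13/((6+4.55)(13+4.55)) = 90.995 kPa
Final effective stress: σ'_f = σ'_0 + Δσ = 60.2 + 90.995 = 151.19 kPa.
Normally consolidated clay, so the full stress increment lies on the virgin compression line:
S_c = C_c·H/(1+e₀)·log₁₀(σ'_f/σ'_0) = 0.16×3.9/(1+0.84)×log₁₀(151.19/60.2)
    = 0.33913 × 0.39993 = 0.1356 m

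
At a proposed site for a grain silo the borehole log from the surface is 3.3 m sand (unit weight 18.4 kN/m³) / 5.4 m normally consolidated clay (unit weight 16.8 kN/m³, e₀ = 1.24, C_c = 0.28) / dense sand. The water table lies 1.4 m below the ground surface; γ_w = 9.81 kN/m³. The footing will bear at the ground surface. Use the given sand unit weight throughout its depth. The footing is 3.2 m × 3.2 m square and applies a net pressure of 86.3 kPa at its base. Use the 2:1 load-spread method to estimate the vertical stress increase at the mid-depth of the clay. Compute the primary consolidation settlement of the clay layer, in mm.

S_c ≈ 46.3 mm

Mid-depth of clay below the ground surface: z = 3.3 + 5.4/2 = 6 m.
Total vertical stress at mid-clay: σ_v = 18.4×3.3 + 16.8×2.7 = 106.08 kPa.
Pore pressure: u = 9.81×(6 − 1.4) = 45.126 kPa.
Initial effective stress: σ'_0 = σ_v − u = 106.08 − 45.126 = 60.954 kPa.
Stress increase at mid-clay by the 2:1 spreading method:
Δσ = qBL/((B+z)(L+z)) = 86.3×3.2×3.2/((3.2+6)(3.2+6)) = 10.441 kPa
Final effective stress: σ'_f = σ'_0 + Δσ = 60.954 + 10.441 = 71.395 kPa.
Normally consolidated clay, so the full stress increment lies on the virgin compression line:
S_c = C_c·H/(1+e₀)·log₁₀(σ'_f/σ'_0) = 0.28×5.4/(1+1.24)×log₁₀(71.395/60.954)
    = 0.675 × 0.068666 = 0.04635 m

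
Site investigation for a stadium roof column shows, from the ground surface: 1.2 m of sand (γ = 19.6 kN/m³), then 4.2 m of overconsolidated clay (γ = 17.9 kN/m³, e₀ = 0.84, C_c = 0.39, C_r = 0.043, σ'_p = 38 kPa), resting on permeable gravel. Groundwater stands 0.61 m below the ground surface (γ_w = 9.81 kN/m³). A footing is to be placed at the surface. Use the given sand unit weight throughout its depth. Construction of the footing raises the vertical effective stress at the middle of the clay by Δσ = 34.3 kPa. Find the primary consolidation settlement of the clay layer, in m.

S_c ≈ 0.235 m

Mid-depth of clay below the ground surface: z = 1.2 + 4.2/2 = 3.3 m.
Total vertical stress at mid-clay: σ_v = 19.6×1.2 + 17.9×2.1 = 61.11 kPa.
Pore pressure: u = 9.81×(3.3 − 0.61) = 26.389 kPa.
Initial effective stress: σ'_0 = σ_v − u = 61.11 − 26.389 = 34.721 kPa.
Final effective stress: σ'_f = 34.721 + 34.3 = 69.021 kPa.
σ'_f = 69.021 > σ'_p = 38 kPa, so the stress path crosses the preconsolidation pressure — recompression up to σ'_p, then virgin compression beyond:
S_c = H/(1+e₀)·[C_r·log₁₀(σ'_p/σ'_0) + C_c·log₁₀(σ'_f/σ'_p)]
    = 4.2/1.84 × [0.043×log₁₀(38/34.721) + 0.39×log₁₀(69.021/38)]
    = 2.2826 × [0.0016852 + 0.10109] = 0.2346 m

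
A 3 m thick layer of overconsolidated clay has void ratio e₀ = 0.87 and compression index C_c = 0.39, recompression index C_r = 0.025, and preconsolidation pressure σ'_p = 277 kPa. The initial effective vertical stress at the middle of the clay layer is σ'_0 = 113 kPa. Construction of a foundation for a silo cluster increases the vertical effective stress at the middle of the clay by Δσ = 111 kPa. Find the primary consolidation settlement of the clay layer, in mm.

Final effective stress: σ'_f = 113 + 111 = 224 kPa.
σ'_f = 224 ≤ σ'_p = 277 kPa, so the clay remains overconsolidated and only the recompression index applies:
S_c = C_r·H/(1+e₀)·log₁₀(σ'_f/σ'_0) = 0.025×3/1.87×log₁₀(224/113)
    = 0.040108 × 0.29717 = 0.01192 m

S_c ≈ 11.9 mm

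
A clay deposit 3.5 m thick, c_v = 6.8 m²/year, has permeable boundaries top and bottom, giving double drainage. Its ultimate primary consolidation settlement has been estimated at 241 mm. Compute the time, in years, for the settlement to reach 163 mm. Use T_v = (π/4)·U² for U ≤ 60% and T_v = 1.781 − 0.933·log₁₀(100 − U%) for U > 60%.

t ≈ 0.168 years

Drainage path length: H_d = H/2 = 1.75 m (double drainage).
U = S(t)/S_ult = 163/241 = 0.6763.
U > 60%: T_v = 1.781 − 0.933·log₁₀(100 − 67.635) = 0.3721.
t = T_v·H_d²/c_v = 0.3721×1.75²/6.8 = 0.1676 years.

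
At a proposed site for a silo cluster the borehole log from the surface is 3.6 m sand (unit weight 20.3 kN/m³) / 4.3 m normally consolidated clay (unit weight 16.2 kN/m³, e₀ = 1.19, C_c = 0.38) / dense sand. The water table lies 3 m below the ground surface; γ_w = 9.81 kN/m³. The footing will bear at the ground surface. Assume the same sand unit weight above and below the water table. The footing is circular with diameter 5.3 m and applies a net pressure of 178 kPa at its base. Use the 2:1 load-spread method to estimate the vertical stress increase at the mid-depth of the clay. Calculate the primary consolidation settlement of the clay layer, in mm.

S_c ≈ 133 mm

Mid-depth of clay below the ground surface: z = 3.6 + 4.3/2 = 5.75 m.
Total vertical stress at mid-clay: σ_v = 20.3×3.6 + 16.2×2.15 = 107.91 kPa.
Pore pressure: u = 9.81×(5.75 − 3) = 26.978 kPa.
Initial effective stress: σ'_0 = σ_v − u = 107.91 − 26.978 = 80.932 kPa.
Stress increase at mid-clay by the 2:1 spreading method:
Δσ ≈ qD²/(D+z)² = 178×5.3²/(5.3+5.75)² = 40.949 kPa
Final effective stress: σ'_f = σ'_0 + Δσ = 80.932 + 40.949 = 121.88 kPa.
Normally consolidated clay, so the full stress increment lies on the virgin compression line:
S_c = C_c·H/(1+e₀)·log₁₀(σ'_f/σ'_0) = 0.38×4.3/(1+1.19)×log₁₀(121.88/80.932)
    = 0.74612 × 0.17781 = 0.1327 m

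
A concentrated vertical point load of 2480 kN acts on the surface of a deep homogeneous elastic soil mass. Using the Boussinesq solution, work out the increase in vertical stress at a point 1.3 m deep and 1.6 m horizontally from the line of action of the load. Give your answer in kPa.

Boussinesq vertical stress below a point load on an elastic half-space:
Δσ_z = 3P/(2πz²) · [1 + (r/z)²]^(−5/2)
r/z = 1.6/1.3 = 1.2308; [1+(r/z)²]^(−5/2) = 0.099711.
Δσ_z = 3×2480/(2π×1.3²) × 0.099711 = 700.66 × 0.099711 = 69.86 kPa

Δσ_z ≈ 69.9 kPa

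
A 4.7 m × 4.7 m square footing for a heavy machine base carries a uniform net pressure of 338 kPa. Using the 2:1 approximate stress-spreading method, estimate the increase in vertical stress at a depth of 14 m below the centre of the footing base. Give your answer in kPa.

Δσ_z ≈ 21.4 kPa

By the 2:1 method the load spreads at 1 horizontal : 2 vertical, so at depth z the loaded area has grown by z in each plan dimension:
Δσ = qBL/((B+z)(L+z)) = 338×4.7×4.7/((4.7+14)(4.7+14)) = 21.352 kPa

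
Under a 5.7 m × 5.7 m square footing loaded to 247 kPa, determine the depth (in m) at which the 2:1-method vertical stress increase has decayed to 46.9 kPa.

2:1 spreading — at depth z the loaded area has grown by z in each plan dimension:
qB²/(B+z)² = Δσ_z ⇒ z = B(√(q/Δσ_z) − 1) = 5.7×(√(247/46.9) − 1) = 7.381 m

z ≈ 7.38 m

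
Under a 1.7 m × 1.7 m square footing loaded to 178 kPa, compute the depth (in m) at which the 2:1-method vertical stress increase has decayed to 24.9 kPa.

2:1 spreading — at depth z the loaded area has grown by z in each plan dimension:
qB²/(B+z)² = Δσ_z ⇒ z = B(√(q/Δσ_z) − 1) = 1.7×(√(178/24.9) − 1) = 2.845 m

z ≈ 2.85 m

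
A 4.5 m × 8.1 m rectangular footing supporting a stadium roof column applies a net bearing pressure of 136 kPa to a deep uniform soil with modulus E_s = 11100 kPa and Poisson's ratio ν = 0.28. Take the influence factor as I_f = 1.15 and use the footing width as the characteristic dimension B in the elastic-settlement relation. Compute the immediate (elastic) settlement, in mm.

Immediate (elastic) settlement: S_e = q·B·(1−ν²)/E_s · I_f.
S_e = 136 × 4.5 × (1 − 0.28²) / 11100 × 1.15
    = 136 × 4.5 × 0.9216 / 11100 × 1.15
    = 0.05843 m = 58.43 mm

S_e ≈ 58.4 mm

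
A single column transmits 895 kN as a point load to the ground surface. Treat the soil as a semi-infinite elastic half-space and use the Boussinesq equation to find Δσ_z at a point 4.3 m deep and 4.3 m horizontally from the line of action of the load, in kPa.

Δσ_z ≈ 4.09 kPa

Boussinesq vertical stress below a point load on an elastic half-space:
Δσ_z = 3P/(2πz²) · [1 + (r/z)²]^(−5/2)
r/z = 4.3/4.3 = 1; [1+(r/z)²]^(−5/2) = 0.17678.
Δσ_z = 3×895/(2π×4.3²) × 0.17678 = 23.111 × 0.17678 = 4.086 kPa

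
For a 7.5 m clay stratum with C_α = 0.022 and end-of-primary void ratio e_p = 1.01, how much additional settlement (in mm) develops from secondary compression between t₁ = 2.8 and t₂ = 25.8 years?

Secondary compression: S_s = C_α·H/(1+e_p)·log₁₀(t₂/t₁)
S_s = 0.022×7.5/(1+1.01)×log₁₀(25.8/2.8)
    = 0.08209 × 0.9645 = 0.07917 m

S_s ≈ 79.2 mm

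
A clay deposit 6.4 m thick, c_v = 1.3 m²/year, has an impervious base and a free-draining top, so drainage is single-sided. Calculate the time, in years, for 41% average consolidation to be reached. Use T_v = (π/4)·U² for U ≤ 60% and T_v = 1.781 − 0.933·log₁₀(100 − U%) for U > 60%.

t ≈ 4.16 years

Drainage path length: H_d = H = 6.4 m (single drainage).
U ≤ 60%: T_v = (π/4)·U² = (π/4)×0.41² = 0.13203.
t = T_v·H_d²/c_v = 0.13203×6.4²/1.3 = 4.16 years.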